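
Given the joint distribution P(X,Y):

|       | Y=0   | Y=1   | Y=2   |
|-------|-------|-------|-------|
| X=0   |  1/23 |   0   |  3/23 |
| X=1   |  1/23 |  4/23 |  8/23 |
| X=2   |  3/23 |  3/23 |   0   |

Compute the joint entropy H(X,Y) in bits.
2.5121 bits

H(X,Y) = -Σ_{x,y} P(x,y) log₂ P(x,y). Per-cell terms -P(x,y)·log₂P(x,y):
  X=0: 0.1967, 0.0000, 0.3833
  X=1: 0.1967, 0.4389, 0.5299
  X=2: 0.3833, 0.3833, 0.0000
  (cells with P = 0 contribute 0)
Sum of the 9 terms: H(X,Y) = 2.5121 bits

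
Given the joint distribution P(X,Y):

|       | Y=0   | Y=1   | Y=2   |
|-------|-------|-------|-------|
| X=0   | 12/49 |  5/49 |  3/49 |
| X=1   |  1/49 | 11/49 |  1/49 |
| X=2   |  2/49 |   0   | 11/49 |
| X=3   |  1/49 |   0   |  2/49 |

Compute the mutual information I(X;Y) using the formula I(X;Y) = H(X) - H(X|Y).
0.6065 bits

I(X;Y) = H(X) - H(X|Y)

Marginal of X (row sums):
  P(X=0) = 12/49 + 5/49 + 3/49 = 20/49
  P(X=1) = 1/49 + 11/49 + 1/49 = 13/49
  P(X=2) = 2/49 + 0 + 11/49 = 13/49
  P(X=3) = 1/49 + 0 + 2/49 = 3/49
H(X) = -[(20/49)·log₂(20/49) + (13/49)·log₂(13/49) + (13/49)·log₂(13/49) + (3/49)·log₂(3/49)]
  = 0.5276660 + 0.5078676 + 0.5078676 + 0.2467192 = 1.790120 bits

Marginal of Y (column sums):
  P(Y=0) = 12/49 + 1/49 + 2/49 + 1/49 = 16/49
  P(Y=1) = 5/49 + 11/49 + 0 + 0 = 16/49
  P(Y=2) = 3/49 + 1/49 + 11/49 + 2/49 = 17/49
H(X|Y) = Σ_y P(y)·H(X|Y=y):
  Y=0: P(Y=0) = 16/49, P(X|Y=0) = (3/4, 1/16, 1/8, 1/16) → H(X|Y=0) = 1.1862781
  Y=1: P(Y=1) = 16/49, P(X|Y=1) = (5/16, 11/16, 0, 0) → H(X|Y=1) = 0.8960382
  Y=2: P(Y=2) = 17/49, P(X|Y=2) = (3/17, 1/17, 11/17, 2/17) → H(X|Y=2) = 1.4516608
H(X|Y) = (16/49)·1.1862781 + (16/49)·0.8960382 + (17/49)·1.4516608 = 1.183577 bits

I(X;Y) = H(X) - H(X|Y) = 1.790120 - 1.183577 = 0.6065 bits

Cross-check via I(X;Y) = H(X) + H(Y) - H(X,Y): computing H(Y) from the column sums and H(X,Y) from the 12 cells in the same way gives H(Y) = 1.584366 bits and H(X,Y) = 2.767943 bits, so
I(X;Y) = 1.790120 + 1.584366 - 2.767943 = 0.6065 bits ✓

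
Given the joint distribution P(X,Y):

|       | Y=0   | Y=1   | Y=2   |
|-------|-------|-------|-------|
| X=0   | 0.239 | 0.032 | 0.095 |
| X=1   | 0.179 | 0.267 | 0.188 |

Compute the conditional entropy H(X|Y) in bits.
0.8191 bits

H(X|Y) = H(X,Y) - H(Y)

H(X,Y) = -Σ_{x,y} P(x,y) log₂ P(x,y). Per-cell terms -P(x,y)·log₂P(x,y):
  X=0: 0.4935, 0.1589, 0.3226
  X=1: 0.4443, 0.5087, 0.4533
Sum of the 6 terms: H(X,Y) = 2.3813 bits

Marginal of Y (column sums):
  P(Y=0) = 0.239 + 0.179 = 0.418
  P(Y=1) = 0.032 + 0.267 = 0.299
  P(Y=2) = 0.095 + 0.188 = 0.283
H(Y) = -[0.418·log₂(0.418) + 0.299·log₂(0.299) + 0.283·log₂(0.283)]
  = 0.5260 + 0.5208 + 0.5154 = 1.5622 bits

H(X|Y) = H(X,Y) - H(Y) = 2.3813 - 1.5622 = 0.8191 bits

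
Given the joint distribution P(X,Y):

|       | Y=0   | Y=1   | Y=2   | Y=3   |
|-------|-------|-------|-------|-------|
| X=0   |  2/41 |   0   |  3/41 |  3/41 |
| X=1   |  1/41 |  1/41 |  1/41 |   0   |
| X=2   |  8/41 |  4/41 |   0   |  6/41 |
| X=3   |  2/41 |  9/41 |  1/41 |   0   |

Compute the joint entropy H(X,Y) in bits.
3.1734 bits

H(X,Y) = -Σ_{x,y} P(x,y) log₂ P(x,y). Per-cell terms -P(x,y)·log₂P(x,y):
  X=0: 0.21256, 0.00000, 0.27604, 0.27604
  X=1: 0.13067, 0.13067, 0.13067, 0.00000
  X=2: 0.46001, 0.32757, 0.00000, 0.40574
  X=3: 0.21256, 0.48021, 0.13067, 0.00000
  (cells with P = 0 contribute 0)
Sum of the 16 terms: H(X,Y) = 3.1734 bits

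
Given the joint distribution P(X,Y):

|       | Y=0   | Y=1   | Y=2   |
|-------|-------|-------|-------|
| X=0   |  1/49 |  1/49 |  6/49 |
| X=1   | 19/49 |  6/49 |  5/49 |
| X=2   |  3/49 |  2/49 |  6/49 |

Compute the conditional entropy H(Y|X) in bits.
1.2991 bits

H(Y|X) = H(X,Y) - H(X)

H(X,Y) = -Σ_{x,y} P(x,y) log₂ P(x,y). Per-cell terms -P(x,y)·log₂P(x,y):
  X=0: 0.11459, 0.11459, 0.37099
  X=1: 0.52998, 0.37099, 0.33600
  X=2: 0.24672, 0.18836, 0.37099
Sum of the 9 terms: H(X,Y) = 2.6432 bits

Marginal of X (row sums):
  P(X=0) = 1/49 + 1/49 + 6/49 = 8/49
  P(X=1) = 19/49 + 6/49 + 5/49 = 30/49
  P(X=2) = 3/49 + 2/49 + 6/49 = 11/49
H(X) = -[(8/49)·log₂(8/49) + (30/49)·log₂(30/49) + (11/49)·log₂(11/49)]
  = 0.42689 + 0.43336 + 0.48384 = 1.3441 bits

H(Y|X) = H(X,Y) - H(X) = 2.6432 - 1.3441 = 1.2991 bits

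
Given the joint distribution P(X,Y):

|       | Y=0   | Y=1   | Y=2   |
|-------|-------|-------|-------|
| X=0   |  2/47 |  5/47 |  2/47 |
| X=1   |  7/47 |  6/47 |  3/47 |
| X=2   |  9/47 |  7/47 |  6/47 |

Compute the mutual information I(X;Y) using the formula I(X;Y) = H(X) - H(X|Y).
0.0314 bits

I(X;Y) = H(X) - H(X|Y)

Marginal of X (row sums):
  P(X=0) = 2/47 + 5/47 + 2/47 = 9/47
  P(X=1) = 7/47 + 6/47 + 3/47 = 16/47
  P(X=2) = 9/47 + 7/47 + 6/47 = 22/47
H(X) = -[(9/47)·log₂(9/47) + (16/47)·log₂(16/47) + (22/47)·log₂(22/47)]
  = 0.45664 + 0.52922 + 0.51263 = 1.49849 bits

Marginal of Y (column sums):
  P(Y=0) = 2/47 + 7/47 + 9/47 = 18/47
  P(Y=1) = 5/47 + 6/47 + 7/47 = 18/47
  P(Y=2) = 2/47 + 3/47 + 6/47 = 11/47
H(X|Y) = Σ_y P(y)·H(X|Y=y):
  Y=0: P(Y=0) = 18/47, P(X|Y=0) = (1/9, 7/18, 1/2) → H(X|Y=0) = 1.38210
  Y=1: P(Y=1) = 18/47, P(X|Y=1) = (5/18, 1/3, 7/18) → H(X|Y=1) = 1.57154
  Y=2: P(Y=2) = 11/47, P(X|Y=2) = (2/11, 3/11, 6/11) → H(X|Y=2) = 1.43537
H(X|Y) = (18/47)·1.38210 + (18/47)·1.57154 + (11/47)·1.43537 = 1.46712 bits

I(X;Y) = H(X) - H(X|Y) = 1.49849 - 1.46712 = 0.0314 bits

Cross-check via I(X;Y) = H(X) + H(Y) - H(X,Y): computing H(Y) from the column sums and H(X,Y) from the 9 cells in the same way gives H(Y) = 1.55095 bits and H(X,Y) = 3.01807 bits, so
I(X;Y) = 1.49849 + 1.55095 - 3.01807 = 0.0314 bits ✓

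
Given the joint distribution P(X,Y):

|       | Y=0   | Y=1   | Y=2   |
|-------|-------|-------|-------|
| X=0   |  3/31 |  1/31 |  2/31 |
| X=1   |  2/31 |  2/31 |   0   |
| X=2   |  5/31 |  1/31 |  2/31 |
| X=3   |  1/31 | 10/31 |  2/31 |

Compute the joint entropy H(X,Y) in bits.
3.0321 bits

H(X,Y) = -Σ_{x,y} P(x,y) log₂ P(x,y). Per-cell terms -P(x,y)·log₂P(x,y):
  X=0: 0.3261, 0.1598, 0.2551
  X=1: 0.2551, 0.2551, 0.0000
  X=2: 0.4246, 0.1598, 0.2551
  X=3: 0.1598, 0.5265, 0.2551
  (cells with P = 0 contribute 0)
Sum of the 12 terms: H(X,Y) = 3.0321 bits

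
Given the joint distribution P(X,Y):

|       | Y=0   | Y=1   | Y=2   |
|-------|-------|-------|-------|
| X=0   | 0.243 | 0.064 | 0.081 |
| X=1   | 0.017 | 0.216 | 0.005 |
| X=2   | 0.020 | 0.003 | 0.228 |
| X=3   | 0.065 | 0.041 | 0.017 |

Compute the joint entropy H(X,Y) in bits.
2.8287 bits

H(X,Y) = -Σ_{x,y} P(x,y) log₂ P(x,y). Per-cell terms -P(x,y)·log₂P(x,y):
  X=0: 0.49596, 0.25381, 0.29370
  X=1: 0.09993, 0.47755, 0.03822
  X=2: 0.11288, 0.02514, 0.48630
  X=3: 0.25632, 0.18894, 0.09993
Sum of the 12 terms: H(X,Y) = 2.8287 bits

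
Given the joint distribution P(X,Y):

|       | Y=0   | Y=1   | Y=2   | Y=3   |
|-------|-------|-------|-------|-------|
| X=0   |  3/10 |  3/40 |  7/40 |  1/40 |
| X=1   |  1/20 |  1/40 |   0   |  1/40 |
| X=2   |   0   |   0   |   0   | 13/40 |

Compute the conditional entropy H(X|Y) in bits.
0.5507 bits

H(X|Y) = H(X,Y) - H(Y)

H(X,Y) = -Σ_{x,y} P(x,y) log₂ P(x,y). Per-cell terms -P(x,y)·log₂P(x,y):
  X=0: 0.52109, 0.28027, 0.44005, 0.13305
  X=1: 0.21610, 0.13305, 0.00000, 0.13305
  X=2: 0.00000, 0.00000, 0.00000, 0.52698
  (cells with P = 0 contribute 0)
Sum of the 12 terms: H(X,Y) = 2.38364 bits

Marginal of Y (column sums):
  P(Y=0) = 3/10 + 1/20 + 0 = 7/20
  P(Y=1) = 3/40 + 1/40 + 0 = 1/10
  P(Y=2) = 7/40 + 0 + 0 = 7/40
  P(Y=3) = 1/40 + 1/40 + 13/40 = 3/8
H(Y) = -[(7/20)·log₂(7/20) + (1/10)·log₂(1/10) + (7/40)·log₂(7/40) + (3/8)·log₂(3/8)]
  = 0.53010 + 0.33219 + 0.44005 + 0.53064 = 1.83298 bits

H(X|Y) = H(X,Y) - H(Y) = 2.38364 - 1.83298 = 0.5507 bits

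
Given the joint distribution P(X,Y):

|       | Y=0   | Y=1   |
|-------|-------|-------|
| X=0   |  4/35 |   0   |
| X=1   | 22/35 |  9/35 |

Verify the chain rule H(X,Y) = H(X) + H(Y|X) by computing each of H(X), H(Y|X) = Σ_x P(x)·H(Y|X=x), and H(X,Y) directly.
H(X) = 0.5127 bits, H(Y|X) = 0.7698 bits, H(X,Y) = 1.2825 bits

Marginal of X (row sums):
  P(X=0) = 4/35 + 0 = 4/35
  P(X=1) = 22/35 + 9/35 = 31/35
H(X) = -[(4/35)·log₂(4/35) + (31/35)·log₂(31/35)]
  = 0.35763 + 0.15508 = 0.5127 bits

H(Y|X) = Σ_x P(x)·H(Y|X=x):
  X=0: P(X=0) = 4/35, P(Y|X=0) = (1, 0) → H(Y|X=0) = 0.00000
  X=1: P(X=1) = 31/35, P(Y|X=1) = (22/31, 9/31) → H(Y|X=1) = 0.86914
H(Y|X) = (4/35)·0.00000 + (31/35)·0.86914 = 0.7698 bits

H(X,Y) = -Σ_{x,y} P(x,y) log₂ P(x,y). Per-cell terms -P(x,y)·log₂P(x,y):
  X=0: 0.35763, 0.00000
  X=1: 0.42105, 0.50383
  (cells with P = 0 contribute 0)
Sum of the 4 terms: H(X,Y) = 1.2825 bits

Chain rule check:
  H(X) + H(Y|X) = 0.5127 + 0.7698 = 1.2825 bits
  H(X,Y) = 1.2825 bits
✓ Chain rule verified.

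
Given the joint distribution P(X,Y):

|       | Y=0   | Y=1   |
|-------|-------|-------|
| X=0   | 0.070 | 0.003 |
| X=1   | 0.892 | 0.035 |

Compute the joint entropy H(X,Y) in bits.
0.6101 bits

H(X,Y) = -Σ_{x,y} P(x,y) log₂ P(x,y). Per-cell terms -P(x,y)·log₂P(x,y):
  X=0: 0.2686, 0.0251
  X=1: 0.1471, 0.1693
Sum of the 4 terms: H(X,Y) = 0.6101 bits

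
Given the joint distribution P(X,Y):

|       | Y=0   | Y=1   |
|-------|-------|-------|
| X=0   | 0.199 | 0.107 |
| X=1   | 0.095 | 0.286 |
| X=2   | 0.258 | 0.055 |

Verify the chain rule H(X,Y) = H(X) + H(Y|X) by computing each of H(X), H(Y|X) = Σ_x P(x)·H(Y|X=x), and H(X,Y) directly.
H(X) = 1.5777 bits, H(Y|X) = 0.8043 bits, H(X,Y) = 2.3820 bits

Marginal of X (row sums):
  P(X=0) = 0.199 + 0.107 = 0.306
  P(X=1) = 0.095 + 0.286 = 0.381
  P(X=2) = 0.258 + 0.055 = 0.313
H(X) = -[0.306·log₂(0.306) + 0.381·log₂(0.381) + 0.313·log₂(0.313)]
  = 0.5228 + 0.5304 + 0.5245 = 1.5777 bits

H(Y|X) = Σ_x P(x)·H(Y|X=x):
  X=0: P(X=0) = 0.306, P(Y|X=0) = (199/306, 107/306) → H(Y|X=0) = 0.9338
  X=1: P(X=1) = 0.381, P(Y|X=1) = (95/381, 286/381) → H(Y|X=1) = 0.8102
  X=2: P(X=2) = 0.313, P(Y|X=2) = (258/313, 55/313) → H(Y|X=2) = 0.6706
H(Y|X) = 0.306·0.9338 + 0.381·0.8102 + 0.313·0.6706 = 0.8043 bits

H(X,Y) = -Σ_{x,y} P(x,y) log₂ P(x,y). Per-cell terms -P(x,y)·log₂P(x,y):
  X=0: 0.4635, 0.3450
  X=1: 0.3226, 0.5165
  X=2: 0.5043, 0.2301
Sum of the 6 terms: H(X,Y) = 2.3820 bits

Chain rule check:
  H(X) + H(Y|X) = 1.5777 + 0.8043 = 2.3820 bits
  H(X,Y) = 2.3820 bits
✓ Chain rule verified.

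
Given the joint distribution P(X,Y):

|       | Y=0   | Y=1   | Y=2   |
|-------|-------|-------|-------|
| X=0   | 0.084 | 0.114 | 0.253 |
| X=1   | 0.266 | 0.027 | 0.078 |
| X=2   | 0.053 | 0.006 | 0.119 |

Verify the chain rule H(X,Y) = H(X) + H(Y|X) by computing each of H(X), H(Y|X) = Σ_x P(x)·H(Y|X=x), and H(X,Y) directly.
H(X) = 1.4921 bits, H(Y|X) = 1.2372 bits, H(X,Y) = 2.7293 bits

Marginal of X (row sums):
  P(X=0) = 0.084 + 0.114 + 0.253 = 0.451
  P(X=1) = 0.266 + 0.027 + 0.078 = 0.371
  P(X=2) = 0.053 + 0.006 + 0.119 = 0.178
H(X) = -[0.451·log₂(0.451) + 0.371·log₂(0.371) + 0.178·log₂(0.178)]
  = 0.51811 + 0.53072 + 0.44323 = 1.4921 bits

H(Y|X) = Σ_x P(x)·H(Y|X=x):
  X=0: P(X=0) = 0.451, P(Y|X=0) = (84/451, 114/451, 23/41) → H(Y|X=0) = 1.42097
  X=1: P(X=1) = 0.371, P(Y|X=1) = (38/53, 27/371, 78/371) → H(Y|X=1) = 1.09229
  X=2: P(X=2) = 0.178, P(Y|X=2) = (53/178, 3/89, 119/178) → H(Y|X=2) = 1.07364
H(Y|X) = 0.451·1.42097 + 0.371·1.09229 + 0.178·1.07364 = 1.2372 bits

H(X,Y) = -Σ_{x,y} P(x,y) log₂ P(x,y). Per-cell terms -P(x,y)·log₂P(x,y):
  X=0: 0.30017, 0.35715, 0.50165
  X=1: 0.50819, 0.14069, 0.28707
  X=2: 0.22461, 0.04428, 0.36545
Sum of the 9 terms: H(X,Y) = 2.7293 bits

Chain rule check:
  H(X) + H(Y|X) = 1.4921 + 1.2372 = 2.7293 bits
  H(X,Y) = 2.7293 bits
✓ Chain rule verified.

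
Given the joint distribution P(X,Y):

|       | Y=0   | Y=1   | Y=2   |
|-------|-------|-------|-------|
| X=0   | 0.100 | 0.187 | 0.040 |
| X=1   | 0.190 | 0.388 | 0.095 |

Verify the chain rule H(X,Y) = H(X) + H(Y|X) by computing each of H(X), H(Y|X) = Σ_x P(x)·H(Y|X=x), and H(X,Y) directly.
H(X) = 0.9118 bits, H(Y|X) = 1.3662 bits, H(X,Y) = 2.2781 bits

Marginal of X (row sums):
  P(X=0) = 0.100 + 0.187 + 0.040 = 0.327
  P(X=1) = 0.190 + 0.388 + 0.095 = 0.673
H(X) = -[0.327·log₂(0.327) + 0.673·log₂(0.673)]
  = 0.5273 + 0.3845 = 0.9118 bits

H(Y|X) = Σ_x P(x)·H(Y|X=x):
  X=0: P(X=0) = 0.327, P(Y|X=0) = (100/327, 187/327, 40/327) → H(Y|X=0) = 1.3546
  X=1: P(X=1) = 0.673, P(Y|X=1) = (190/673, 388/673, 95/673) → H(Y|X=1) = 1.3719
H(Y|X) = 0.327·1.3546 + 0.673·1.3719 = 1.3662 bits

H(X,Y) = -Σ_{x,y} P(x,y) log₂ P(x,y). Per-cell terms -P(x,y)·log₂P(x,y):
  X=0: 0.3322, 0.4523, 0.1858
  X=1: 0.4552, 0.5300, 0.3226
Sum of the 6 terms: H(X,Y) = 2.2781 bits

Chain rule check:
  H(X) + H(Y|X) = 0.9118 + 1.3662 = 2.2780 bits
  H(X,Y) = 2.2781 bits
✓ Chain rule verified (Δ = 0.0001 is 4-dp rounding noise: each of the three values was rounded independently).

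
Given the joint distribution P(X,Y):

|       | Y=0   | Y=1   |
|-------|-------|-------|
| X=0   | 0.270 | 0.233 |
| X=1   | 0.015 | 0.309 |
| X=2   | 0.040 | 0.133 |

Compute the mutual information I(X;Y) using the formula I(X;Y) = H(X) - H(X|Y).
0.1861 bits

I(X;Y) = H(X) - H(X|Y)

Marginal of X (row sums):
  P(X=0) = 0.270 + 0.233 = 0.503
  P(X=1) = 0.015 + 0.309 = 0.324
  P(X=2) = 0.040 + 0.133 = 0.173
H(X) = -[0.503·log₂(0.503) + 0.324·log₂(0.324) + 0.173·log₂(0.173)]
  = 0.49866 + 0.52680 + 0.43789 = 1.46335 bits

Marginal of Y (column sums):
  P(Y=0) = 0.270 + 0.015 + 0.040 = 0.325
  P(Y=1) = 0.233 + 0.309 + 0.133 = 0.675
H(X|Y) = Σ_y P(y)·H(X|Y=y):
  Y=0: P(Y=0) = 0.325, P(X|Y=0) = (54/65, 3/65, 8/65) → H(X|Y=0) = 0.79900
  Y=1: P(Y=1) = 0.675, P(X|Y=1) = (233/675, 103/225, 133/675) → H(X|Y=1) = 1.50750
H(X|Y) = 0.325·0.79900 + 0.675·1.50750 = 1.27724 bits

I(X;Y) = H(X) - H(X|Y) = 1.46335 - 1.27724 = 0.1861 bits

Cross-check via I(X;Y) = H(X) + H(Y) - H(X,Y): computing H(Y) from the column sums and H(X,Y) from the 6 cells in the same way gives H(Y) = 0.90974 bits and H(X,Y) = 2.18697 bits, so
I(X;Y) = 1.46335 + 0.90974 - 2.18697 = 0.1861 bits ✓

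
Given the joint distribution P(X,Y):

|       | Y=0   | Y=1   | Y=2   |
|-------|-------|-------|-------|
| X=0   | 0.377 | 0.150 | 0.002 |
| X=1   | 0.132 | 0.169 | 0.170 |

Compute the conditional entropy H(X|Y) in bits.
0.7542 bits

H(X|Y) = H(X,Y) - H(Y)

H(X,Y) = -Σ_{x,y} P(x,y) log₂ P(x,y). Per-cell terms -P(x,y)·log₂P(x,y):
  X=0: 0.5306, 0.4105, 0.0179
  X=1: 0.3856, 0.4335, 0.4346
Sum of the 6 terms: H(X,Y) = 2.2127 bits

Marginal of Y (column sums):
  P(Y=0) = 0.377 + 0.132 = 0.509
  P(Y=1) = 0.150 + 0.169 = 0.319
  P(Y=2) = 0.002 + 0.170 = 0.172
H(Y) = -[0.509·log₂(0.509) + 0.319·log₂(0.319) + 0.172·log₂(0.172)]
  = 0.4959 + 0.5258 + 0.4368 = 1.4585 bits

H(X|Y) = H(X,Y) - H(Y) = 2.2127 - 1.4585 = 0.7542 bits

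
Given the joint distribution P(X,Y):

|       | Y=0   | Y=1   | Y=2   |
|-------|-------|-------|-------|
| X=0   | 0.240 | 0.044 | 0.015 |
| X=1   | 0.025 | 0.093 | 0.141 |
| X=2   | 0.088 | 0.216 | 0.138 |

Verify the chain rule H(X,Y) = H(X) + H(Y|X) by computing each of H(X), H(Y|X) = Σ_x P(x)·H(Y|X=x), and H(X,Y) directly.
H(X) = 1.5462 bits, H(Y|X) = 1.2677 bits, H(X,Y) = 2.8139 bits

Marginal of X (row sums):
  P(X=0) = 0.240 + 0.044 + 0.015 = 0.299
  P(X=1) = 0.025 + 0.093 + 0.141 = 0.259
  P(X=2) = 0.088 + 0.216 + 0.138 = 0.442
H(X) = -[0.299·log₂(0.299) + 0.259·log₂(0.259) + 0.442·log₂(0.442)]
  = 0.52079 + 0.50478 + 0.52062 = 1.5462 bits

H(Y|X) = Σ_x P(x)·H(Y|X=x):
  X=0: P(X=0) = 0.299, P(Y|X=0) = (240/299, 44/299, 15/299) → H(Y|X=0) = 0.87794
  X=1: P(X=1) = 0.259, P(Y|X=1) = (25/259, 93/259, 141/259) → H(Y|X=1) = 1.33374
  X=2: P(X=2) = 0.442, P(Y|X=2) = (44/221, 108/221, 69/221) → H(Y|X=2) = 1.49274
H(Y|X) = 0.299·0.87794 + 0.259·1.33374 + 0.442·1.49274 = 1.2677 bits

H(X,Y) = -Σ_{x,y} P(x,y) log₂ P(x,y). Per-cell terms -P(x,y)·log₂P(x,y):
  X=0: 0.49413, 0.19828, 0.09088
  X=1: 0.13305, 0.31868, 0.39850
  X=2: 0.30856, 0.47755, 0.39430
Sum of the 9 terms: H(X,Y) = 2.8139 bits

Chain rule check:
  H(X) + H(Y|X) = 1.5462 + 1.2677 = 2.8139 bits
  H(X,Y) = 2.8139 bits
✓ Chain rule verified.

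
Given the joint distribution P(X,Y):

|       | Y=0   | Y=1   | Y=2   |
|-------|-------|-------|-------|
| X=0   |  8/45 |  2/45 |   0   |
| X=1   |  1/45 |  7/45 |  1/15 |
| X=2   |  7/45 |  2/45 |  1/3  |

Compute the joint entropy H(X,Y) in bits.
2.5883 bits

H(X,Y) = -Σ_{x,y} P(x,y) log₂ P(x,y). Per-cell terms -P(x,y)·log₂P(x,y):
  X=0: 0.44300, 0.19964, 0.00000
  X=1: 0.12204, 0.41759, 0.26046
  X=2: 0.41759, 0.19964, 0.52832
  (cells with P = 0 contribute 0)
Sum of the 9 terms: H(X,Y) = 2.5883 bits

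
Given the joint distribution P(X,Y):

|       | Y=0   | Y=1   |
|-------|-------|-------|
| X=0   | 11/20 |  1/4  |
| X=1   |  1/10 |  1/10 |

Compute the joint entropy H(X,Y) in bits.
1.6388 bits

H(X,Y) = -Σ_{x,y} P(x,y) log₂ P(x,y). Per-cell terms -P(x,y)·log₂P(x,y):
  X=0: 0.4744, 0.5000
  X=1: 0.3322, 0.3322
Sum of the 4 terms: H(X,Y) = 1.6388 bits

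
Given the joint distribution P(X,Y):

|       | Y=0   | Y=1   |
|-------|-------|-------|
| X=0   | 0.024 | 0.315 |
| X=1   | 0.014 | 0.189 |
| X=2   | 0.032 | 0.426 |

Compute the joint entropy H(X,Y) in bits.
1.8779 bits

H(X,Y) = -Σ_{x,y} P(x,y) log₂ P(x,y). Per-cell terms -P(x,y)·log₂P(x,y):
  X=0: 0.1291, 0.5250
  X=1: 0.0862, 0.4543
  X=2: 0.1589, 0.5244
Sum of the 6 terms: H(X,Y) = 1.8779 bits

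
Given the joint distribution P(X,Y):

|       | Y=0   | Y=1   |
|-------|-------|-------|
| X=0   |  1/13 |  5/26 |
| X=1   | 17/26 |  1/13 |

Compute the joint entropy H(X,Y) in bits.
1.4275 bits

H(X,Y) = -Σ_{x,y} P(x,y) log₂ P(x,y). Per-cell terms -P(x,y)·log₂P(x,y):
  X=0: 0.28465, 0.45741
  X=1: 0.40079, 0.28465
Sum of the 4 terms: H(X,Y) = 1.4275 bits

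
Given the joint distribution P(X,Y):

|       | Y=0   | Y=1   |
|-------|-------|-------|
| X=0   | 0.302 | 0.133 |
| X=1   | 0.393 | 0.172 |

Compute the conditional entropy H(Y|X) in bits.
0.8873 bits

H(Y|X) = H(X,Y) - H(X)

H(X,Y) = -Σ_{x,y} P(x,y) log₂ P(x,y). Per-cell terms -P(x,y)·log₂P(x,y):
  X=0: 0.5217, 0.3871
  X=1: 0.5295, 0.4368
Sum of the 4 terms: H(X,Y) = 1.8751 bits

Marginal of X (row sums):
  P(X=0) = 0.302 + 0.133 = 0.435
  P(X=1) = 0.393 + 0.172 = 0.565
H(X) = -[0.435·log₂(0.435) + 0.565·log₂(0.565)]
  = 0.5224 + 0.4654 = 0.9878 bits

H(Y|X) = H(X,Y) - H(X) = 1.8751 - 0.9878 = 0.8873 bits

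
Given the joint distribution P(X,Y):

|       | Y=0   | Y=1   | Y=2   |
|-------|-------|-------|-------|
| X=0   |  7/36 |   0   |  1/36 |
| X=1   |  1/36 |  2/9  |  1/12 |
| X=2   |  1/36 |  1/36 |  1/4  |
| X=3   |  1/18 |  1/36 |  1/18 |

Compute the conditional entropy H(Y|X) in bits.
0.9930 bits

H(Y|X) = H(X,Y) - H(X)

H(X,Y) = -Σ_{x,y} P(x,y) log₂ P(x,y). Per-cell terms -P(x,y)·log₂P(x,y):
  X=0: 0.45939, 0.00000, 0.14361
  X=1: 0.14361, 0.48221, 0.29875
  X=2: 0.14361, 0.14361, 0.50000
  X=3: 0.23166, 0.14361, 0.23166
  (cells with P = 0 contribute 0)
Sum of the 12 terms: H(X,Y) = 2.9217 bits

Marginal of X (row sums):
  P(X=0) = 7/36 + 0 + 1/36 = 2/9
  P(X=1) = 1/36 + 2/9 + 1/12 = 1/3
  P(X=2) = 1/36 + 1/36 + 1/4 = 11/36
  P(X=3) = 1/18 + 1/36 + 1/18 = 5/36
H(X) = -[(2/9)·log₂(2/9) + (1/3)·log₂(1/3) + (11/36)·log₂(11/36) + (5/36)·log₂(5/36)]
  = 0.48221 + 0.52832 + 0.52265 + 0.39556 = 1.9287 bits

H(Y|X) = H(X,Y) - H(X) = 2.9217 - 1.9287 = 0.9930 bits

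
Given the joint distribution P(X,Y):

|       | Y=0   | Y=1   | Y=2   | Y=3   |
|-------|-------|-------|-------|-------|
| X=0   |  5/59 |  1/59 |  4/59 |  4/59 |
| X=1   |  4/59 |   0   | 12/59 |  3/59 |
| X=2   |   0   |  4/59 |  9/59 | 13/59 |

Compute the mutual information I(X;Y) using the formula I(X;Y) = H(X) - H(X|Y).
0.2745 bits

I(X;Y) = H(X) - H(X|Y)

Marginal of X (row sums):
  P(X=0) = 5/59 + 1/59 + 4/59 + 4/59 = 14/59
  P(X=1) = 4/59 + 0 + 12/59 + 3/59 = 19/59
  P(X=2) = 0 + 4/59 + 9/59 + 13/59 = 26/59
H(X) = -[(14/59)·log₂(14/59) + (19/59)·log₂(19/59) + (26/59)·log₂(26/59)]
  = 0.492441 + 0.526434 + 0.520971 = 1.53985 bits

Marginal of Y (column sums):
  P(Y=0) = 5/59 + 4/59 + 0 = 9/59
  P(Y=1) = 1/59 + 0 + 4/59 = 5/59
  P(Y=2) = 4/59 + 12/59 + 9/59 = 25/59
  P(Y=3) = 4/59 + 3/59 + 13/59 = 20/59
H(X|Y) = Σ_y P(y)·H(X|Y=y):
  Y=0: P(Y=0) = 9/59, P(X|Y=0) = (5/9, 4/9, 0) → H(X|Y=0) = 0.991076
  Y=1: P(Y=1) = 5/59, P(X|Y=1) = (1/5, 0, 4/5) → H(X|Y=1) = 0.721928
  Y=2: P(Y=2) = 25/59, P(X|Y=2) = (4/25, 12/25, 9/25) → H(X|Y=2) = 1.461901
  Y=3: P(Y=3) = 20/59, P(X|Y=3) = (1/5, 3/20, 13/20) → H(X|Y=3) = 1.278898
H(X|Y) = (9/59)·0.991076 + (5/59)·0.721928 + (25/59)·1.461901 + (20/59)·1.278898 = 1.26534 bits

I(X;Y) = H(X) - H(X|Y) = 1.53985 - 1.26534 = 0.2745 bits

Cross-check via I(X;Y) = H(X) + H(Y) - H(X,Y): computing H(Y) from the column sums and H(X,Y) from the 12 cells in the same way gives H(Y) = 1.76953 bits and H(X,Y) = 3.03486 bits, so
I(X;Y) = 1.53985 + 1.76953 - 3.03486 = 0.2745 bits ✓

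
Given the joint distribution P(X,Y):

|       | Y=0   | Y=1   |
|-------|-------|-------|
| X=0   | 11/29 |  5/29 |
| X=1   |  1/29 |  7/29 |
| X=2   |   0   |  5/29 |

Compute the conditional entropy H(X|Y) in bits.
1.0890 bits

H(X|Y) = H(X,Y) - H(Y)

H(X,Y) = -Σ_{x,y} P(x,y) log₂ P(x,y). Per-cell terms -P(x,y)·log₂P(x,y):
  X=0: 0.53048, 0.43725
  X=1: 0.16752, 0.49498
  X=2: 0.00000, 0.43725
  (cells with P = 0 contribute 0)
Sum of the 6 terms: H(X,Y) = 2.06748 bits

Marginal of Y (column sums):
  P(Y=0) = 11/29 + 1/29 + 0 = 12/29
  P(Y=1) = 5/29 + 7/29 + 5/29 = 17/29
H(Y) = -[(12/29)·log₂(12/29) + (17/29)·log₂(17/29)]
  = 0.52677 + 0.45168 = 0.97845 bits

H(X|Y) = H(X,Y) - H(Y) = 2.06748 - 0.97845 = 1.0890 bits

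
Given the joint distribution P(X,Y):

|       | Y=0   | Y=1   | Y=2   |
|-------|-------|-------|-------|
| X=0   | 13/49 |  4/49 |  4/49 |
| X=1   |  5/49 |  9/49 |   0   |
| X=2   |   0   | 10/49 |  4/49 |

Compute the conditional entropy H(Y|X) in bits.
1.0894 bits

H(Y|X) = H(X,Y) - H(X)

H(X,Y) = -Σ_{x,y} P(x,y) log₂ P(x,y). Per-cell terms -P(x,y)·log₂P(x,y):
  X=0: 0.5079, 0.2951, 0.2951
  X=1: 0.3360, 0.4490, 0.0000
  X=2: 0.0000, 0.4679, 0.2951
  (cells with P = 0 contribute 0)
Sum of the 9 terms: H(X,Y) = 2.6461 bits

Marginal of X (row sums):
  P(X=0) = 13/49 + 4/49 + 4/49 = 3/7
  P(X=1) = 5/49 + 9/49 + 0 = 2/7
  P(X=2) = 0 + 10/49 + 4/49 = 2/7
H(X) = -[(3/7)·log₂(3/7) + (2/7)·log₂(2/7) + (2/7)·log₂(2/7)]
  = 0.5239 + 0.5164 + 0.5164 = 1.5567 bits

H(Y|X) = H(X,Y) - H(X) = 2.6461 - 1.5567 = 1.0894 bits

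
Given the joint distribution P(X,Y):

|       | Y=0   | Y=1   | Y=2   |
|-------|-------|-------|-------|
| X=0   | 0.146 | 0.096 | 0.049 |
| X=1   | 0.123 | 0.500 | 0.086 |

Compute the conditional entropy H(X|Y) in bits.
0.7747 bits

H(X|Y) = H(X,Y) - H(Y)

H(X,Y) = -Σ_{x,y} P(x,y) log₂ P(x,y). Per-cell terms -P(x,y)·log₂P(x,y):
  X=0: 0.40529, 0.32456, 0.21320
  X=1: 0.37186, 0.50000, 0.30440
Sum of the 6 terms: H(X,Y) = 2.1193 bits

Marginal of Y (column sums):
  P(Y=0) = 0.146 + 0.123 = 0.269
  P(Y=1) = 0.096 + 0.500 = 0.596
  P(Y=2) = 0.049 + 0.086 = 0.135
H(Y) = -[0.269·log₂(0.269) + 0.596·log₂(0.596) + 0.135·log₂(0.135)]
  = 0.50957 + 0.44498 + 0.39001 = 1.3446 bits

H(X|Y) = H(X,Y) - H(Y) = 2.1193 - 1.3446 = 0.7747 bits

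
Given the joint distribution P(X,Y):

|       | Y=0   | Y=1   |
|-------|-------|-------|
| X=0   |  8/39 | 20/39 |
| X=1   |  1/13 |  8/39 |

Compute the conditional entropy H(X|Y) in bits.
0.8581 bits

H(X|Y) = H(X,Y) - H(Y)

H(X,Y) = -Σ_{x,y} P(x,y) log₂ P(x,y). Per-cell terms -P(x,y)·log₂P(x,y):
  X=0: 0.4688, 0.4941
  X=1: 0.2846, 0.4688
Sum of the 4 terms: H(X,Y) = 1.7163 bits

Marginal of Y (column sums):
  P(Y=0) = 8/39 + 1/13 = 11/39
  P(Y=1) = 20/39 + 8/39 = 28/39
H(Y) = -[(11/39)·log₂(11/39) + (28/39)·log₂(28/39)]
  = 0.5150 + 0.3432 = 0.8582 bits

H(X|Y) = H(X,Y) - H(Y) = 1.7163 - 0.8582 = 0.8581 bits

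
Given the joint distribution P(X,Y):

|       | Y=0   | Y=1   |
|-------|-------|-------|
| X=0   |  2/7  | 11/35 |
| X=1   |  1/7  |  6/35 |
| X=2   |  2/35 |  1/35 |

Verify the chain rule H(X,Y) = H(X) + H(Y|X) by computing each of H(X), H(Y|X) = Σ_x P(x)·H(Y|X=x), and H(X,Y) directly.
H(X) = 1.2708 bits, H(Y|X) = 0.9901 bits, H(X,Y) = 2.2609 bits

Marginal of X (row sums):
  P(X=0) = 2/7 + 11/35 = 3/5
  P(X=1) = 1/7 + 6/35 = 11/35
  P(X=2) = 2/35 + 1/35 = 3/35
H(X) = -[(3/5)·log₂(3/5) + (11/35)·log₂(11/35) + (3/35)·log₂(3/35)]
  = 0.44218 + 0.52481 + 0.30380 = 1.2708 bits

H(Y|X) = Σ_x P(x)·H(Y|X=x):
  X=0: P(X=0) = 3/5, P(Y|X=0) = (10/21, 11/21) → H(Y|X=0) = 0.99836
  X=1: P(X=1) = 11/35, P(Y|X=1) = (5/11, 6/11) → H(Y|X=1) = 0.99403
  X=2: P(X=2) = 3/35, P(Y|X=2) = (2/3, 1/3) → H(Y|X=2) = 0.91830
H(Y|X) = (3/5)·0.99836 + (11/35)·0.99403 + (3/35)·0.91830 = 0.9901 bits

H(X,Y) = -Σ_{x,y} P(x,y) log₂ P(x,y). Per-cell terms -P(x,y)·log₂P(x,y):
  X=0: 0.51639, 0.52481
  X=1: 0.40105, 0.43617
  X=2: 0.23596, 0.14655
Sum of the 6 terms: H(X,Y) = 2.2609 bits

Chain rule check:
  H(X) + H(Y|X) = 1.2708 + 0.9901 = 2.2609 bits
  H(X,Y) = 2.2609 bits
✓ Chain rule verified.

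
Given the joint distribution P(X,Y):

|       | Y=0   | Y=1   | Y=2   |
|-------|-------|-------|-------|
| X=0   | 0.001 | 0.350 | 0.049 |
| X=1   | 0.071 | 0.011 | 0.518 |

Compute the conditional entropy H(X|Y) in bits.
0.3193 bits

H(X|Y) = H(X,Y) - H(Y)

H(X,Y) = -Σ_{x,y} P(x,y) log₂ P(x,y). Per-cell terms -P(x,y)·log₂P(x,y):
  X=0: 0.009966, 0.530101, 0.213203
  X=1: 0.270939, 0.071570, 0.491570
Sum of the 6 terms: H(X,Y) = 1.58735 bits

Marginal of Y (column sums):
  P(Y=0) = 0.001 + 0.071 = 0.072
  P(Y=1) = 0.350 + 0.011 = 0.361
  P(Y=2) = 0.049 + 0.518 = 0.567
H(Y) = -[0.072·log₂(0.072) + 0.361·log₂(0.361) + 0.567·log₂(0.567)]
  = 0.273302 + 0.530644 + 0.464134 = 1.26808 bits

H(X|Y) = H(X,Y) - H(Y) = 1.58735 - 1.26808 = 0.3193 bits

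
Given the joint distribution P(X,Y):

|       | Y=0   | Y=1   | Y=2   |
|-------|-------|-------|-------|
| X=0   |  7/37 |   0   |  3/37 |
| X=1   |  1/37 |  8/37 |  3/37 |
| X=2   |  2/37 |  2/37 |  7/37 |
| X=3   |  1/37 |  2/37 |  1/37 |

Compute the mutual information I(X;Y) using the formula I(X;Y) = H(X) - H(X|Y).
0.4025 bits

I(X;Y) = H(X) - H(X|Y)

Marginal of X (row sums):
  P(X=0) = 7/37 + 0 + 3/37 = 10/37
  P(X=1) = 1/37 + 8/37 + 3/37 = 12/37
  P(X=2) = 2/37 + 2/37 + 7/37 = 11/37
  P(X=3) = 1/37 + 2/37 + 1/37 = 4/37
H(X) = -[(10/37)·log₂(10/37) + (12/37)·log₂(12/37) + (11/37)·log₂(11/37) + (4/37)·log₂(4/37)]
  = 0.51014 + 0.52686 + 0.52028 + 0.34697 = 1.90425 bits

Marginal of Y (column sums):
  P(Y=0) = 7/37 + 1/37 + 2/37 + 1/37 = 11/37
  P(Y=1) = 0 + 8/37 + 2/37 + 2/37 = 12/37
  P(Y=2) = 3/37 + 3/37 + 7/37 + 1/37 = 14/37
H(X|Y) = Σ_y P(y)·H(X|Y=y):
  Y=0: P(Y=0) = 11/37, P(X|Y=0) = (7/11, 1/11, 2/11, 1/11) → H(X|Y=0) = 1.49111
  Y=1: P(Y=1) = 12/37, P(X|Y=1) = (0, 2/3, 1/6, 1/6) → H(X|Y=1) = 1.25163
  Y=2: P(Y=2) = 14/37, P(X|Y=2) = (3/14, 3/14, 1/2, 1/14) → H(X|Y=2) = 1.72441
H(X|Y) = (11/37)·1.49111 + (12/37)·1.25163 + (14/37)·1.72441 = 1.50172 bits

I(X;Y) = H(X) - H(X|Y) = 1.90425 - 1.50172 = 0.4025 bits

Cross-check via I(X;Y) = H(X) + H(Y) - H(X,Y): computing H(Y) from the column sums and H(X,Y) from the 12 cells in the same way gives H(Y) = 1.57766 bits and H(X,Y) = 3.07938 bits, so
I(X;Y) = 1.90425 + 1.57766 - 3.07938 = 0.4025 bits ✓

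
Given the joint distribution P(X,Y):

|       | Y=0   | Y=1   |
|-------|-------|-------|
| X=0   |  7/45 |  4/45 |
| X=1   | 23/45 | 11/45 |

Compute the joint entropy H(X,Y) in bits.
1.7197 bits

H(X,Y) = -Σ_{x,y} P(x,y) log₂ P(x,y). Per-cell terms -P(x,y)·log₂P(x,y):
  X=0: 0.4176, 0.3104
  X=1: 0.4949, 0.4968
Sum of the 4 terms: H(X,Y) = 1.7197 bits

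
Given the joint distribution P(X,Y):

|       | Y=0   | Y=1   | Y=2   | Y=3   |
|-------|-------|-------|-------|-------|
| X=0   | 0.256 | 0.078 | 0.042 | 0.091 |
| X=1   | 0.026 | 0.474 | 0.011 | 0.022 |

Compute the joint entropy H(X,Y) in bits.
2.1372 bits

H(X,Y) = -Σ_{x,y} P(x,y) log₂ P(x,y). Per-cell terms -P(x,y)·log₂P(x,y):
  X=0: 0.5032, 0.2871, 0.1921, 0.3147
  X=1: 0.1369, 0.5105, 0.0716, 0.1211
Sum of the 8 terms: H(X,Y) = 2.1372 bits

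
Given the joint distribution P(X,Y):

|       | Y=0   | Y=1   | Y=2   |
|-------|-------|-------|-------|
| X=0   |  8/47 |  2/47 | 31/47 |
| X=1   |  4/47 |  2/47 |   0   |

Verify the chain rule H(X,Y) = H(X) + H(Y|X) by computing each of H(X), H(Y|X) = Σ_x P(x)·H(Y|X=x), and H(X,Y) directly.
H(X) = 0.5510 bits, H(Y|X) = 0.9700 bits, H(X,Y) = 1.5210 bits

Marginal of X (row sums):
  P(X=0) = 8/47 + 2/47 + 31/47 = 41/47
  P(X=1) = 4/47 + 2/47 + 0 = 6/47
H(X) = -[(41/47)·log₂(41/47) + (6/47)·log₂(6/47)]
  = 0.17188 + 0.37910 = 0.5510 bits

H(Y|X) = Σ_x P(x)·H(Y|X=x):
  X=0: P(X=0) = 41/47, P(Y|X=0) = (8/41, 2/41, 31/41) → H(Y|X=0) = 0.97755
  X=1: P(X=1) = 6/47, P(Y|X=1) = (2/3, 1/3, 0) → H(Y|X=1) = 0.91830
H(Y|X) = (41/47)·0.97755 + (6/47)·0.91830 = 0.9700 bits

H(X,Y) = -Σ_{x,y} P(x,y) log₂ P(x,y). Per-cell terms -P(x,y)·log₂P(x,y):
  X=0: 0.43482, 0.19381, 0.39600
  X=1: 0.30252, 0.19381, 0.00000
  (cells with P = 0 contribute 0)
Sum of the 6 terms: H(X,Y) = 1.5210 bits

Chain rule check:
  H(X) + H(Y|X) = 0.5510 + 0.9700 = 1.5210 bits
  H(X,Y) = 1.5210 bits
✓ Chain rule verified.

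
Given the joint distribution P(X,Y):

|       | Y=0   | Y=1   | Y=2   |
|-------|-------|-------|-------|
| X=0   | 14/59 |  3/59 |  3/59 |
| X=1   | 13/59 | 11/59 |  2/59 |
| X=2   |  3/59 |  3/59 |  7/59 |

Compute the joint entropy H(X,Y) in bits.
2.8295 bits

H(X,Y) = -Σ_{x,y} P(x,y) log₂ P(x,y). Per-cell terms -P(x,y)·log₂P(x,y):
  X=0: 0.49244, 0.21853, 0.21853
  X=1: 0.48082, 0.45179, 0.16551
  X=2: 0.21853, 0.21853, 0.36486
Sum of the 9 terms: H(X,Y) = 2.8295 bits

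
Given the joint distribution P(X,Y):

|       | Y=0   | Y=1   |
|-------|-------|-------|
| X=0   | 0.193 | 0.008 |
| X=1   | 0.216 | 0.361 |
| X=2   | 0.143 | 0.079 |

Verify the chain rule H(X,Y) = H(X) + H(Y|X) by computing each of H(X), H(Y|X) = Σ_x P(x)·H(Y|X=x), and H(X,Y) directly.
H(X) = 1.4051 bits, H(Y|X) = 0.8074 bits, H(X,Y) = 2.2125 bits

Marginal of X (row sums):
  P(X=0) = 0.193 + 0.008 = 0.201
  P(X=1) = 0.216 + 0.361 = 0.577
  P(X=2) = 0.143 + 0.079 = 0.222
H(X) = -[0.201·log₂(0.201) + 0.577·log₂(0.577) + 0.222·log₂(0.222)]
  = 0.46526 + 0.45777 + 0.48204 = 1.4051 bits

H(Y|X) = Σ_x P(x)·H(Y|X=x):
  X=0: P(X=0) = 0.201, P(Y|X=0) = (193/201, 8/201) → H(Y|X=0) = 0.24138
  X=1: P(X=1) = 0.577, P(Y|X=1) = (216/577, 361/577) → H(Y|X=1) = 0.95395
  X=2: P(X=2) = 0.222, P(Y|X=2) = (143/222, 79/222) → H(Y|X=2) = 0.93919
H(Y|X) = 0.201·0.24138 + 0.577·0.95395 + 0.222·0.93919 = 0.8074 bits

H(X,Y) = -Σ_{x,y} P(x,y) log₂ P(x,y). Per-cell terms -P(x,y)·log₂P(x,y):
  X=0: 0.45805, 0.05573
  X=1: 0.47755, 0.53064
  X=2: 0.40125, 0.28930
Sum of the 6 terms: H(X,Y) = 2.2125 bits

Chain rule check:
  H(X) + H(Y|X) = 1.4051 + 0.8074 = 2.2125 bits
  H(X,Y) = 2.2125 bits
✓ Chain rule verified.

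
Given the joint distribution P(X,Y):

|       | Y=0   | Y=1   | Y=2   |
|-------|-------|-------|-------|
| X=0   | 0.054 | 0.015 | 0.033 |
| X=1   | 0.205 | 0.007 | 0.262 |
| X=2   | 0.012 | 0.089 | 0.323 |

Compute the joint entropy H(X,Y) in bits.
2.4196 bits

H(X,Y) = -Σ_{x,y} P(x,y) log₂ P(x,y). Per-cell terms -P(x,y)·log₂P(x,y):
  X=0: 0.2274, 0.0909, 0.1624
  X=1: 0.4687, 0.0501, 0.5063
  X=2: 0.0766, 0.3106, 0.5266
Sum of the 9 terms: H(X,Y) = 2.4196 bits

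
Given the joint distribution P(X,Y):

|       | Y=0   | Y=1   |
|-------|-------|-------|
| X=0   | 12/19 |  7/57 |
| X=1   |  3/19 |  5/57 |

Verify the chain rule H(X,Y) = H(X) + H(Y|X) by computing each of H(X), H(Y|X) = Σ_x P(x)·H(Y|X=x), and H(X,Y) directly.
H(X) = 0.8043 bits, H(Y|X) = 0.7145 bits, H(X,Y) = 1.5187 bits

Marginal of X (row sums):
  P(X=0) = 12/19 + 7/57 = 43/57
  P(X=1) = 3/19 + 5/57 = 14/57
H(X) = -[(43/57)·log₂(43/57) + (14/57)·log₂(14/57)]
  = 0.306752 + 0.497500 = 0.8043 bits

H(Y|X) = Σ_x P(x)·H(Y|X=x):
  X=0: P(X=0) = 43/57, P(Y|X=0) = (36/43, 7/43) → H(Y|X=0) = 0.640944
  X=1: P(X=1) = 14/57, P(Y|X=1) = (9/14, 5/14) → H(Y|X=1) = 0.940286
H(Y|X) = (43/57)·0.640944 + (14/57)·0.940286 = 0.7145 bits

H(X,Y) = -Σ_{x,y} P(x,y) log₂ P(x,y). Per-cell terms -P(x,y)·log₂P(x,y):
  X=0: 0.418715, 0.371557
  X=1: 0.420468, 0.307979
Sum of the 4 terms: H(X,Y) = 1.5187 bits

Chain rule check:
  H(X) + H(Y|X) = 0.8043 + 0.7145 = 1.5188 bits
  H(X,Y) = 1.5187 bits
✓ Chain rule verified (Δ = 0.0001 is 4-dp rounding noise: each of the three values was rounded independently).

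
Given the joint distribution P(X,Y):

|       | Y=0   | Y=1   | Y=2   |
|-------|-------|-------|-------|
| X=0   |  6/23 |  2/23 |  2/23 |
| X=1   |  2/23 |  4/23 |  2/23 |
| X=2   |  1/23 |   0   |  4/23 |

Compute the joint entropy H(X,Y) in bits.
2.8057 bits

H(X,Y) = -Σ_{x,y} P(x,y) log₂ P(x,y). Per-cell terms -P(x,y)·log₂P(x,y):
  X=0: 0.505722, 0.306397, 0.306397
  X=1: 0.306397, 0.438880, 0.306397
  X=2: 0.196677, 0.000000, 0.438880
  (cells with P = 0 contribute 0)
Sum of the 9 terms: H(X,Y) = 2.8057 bits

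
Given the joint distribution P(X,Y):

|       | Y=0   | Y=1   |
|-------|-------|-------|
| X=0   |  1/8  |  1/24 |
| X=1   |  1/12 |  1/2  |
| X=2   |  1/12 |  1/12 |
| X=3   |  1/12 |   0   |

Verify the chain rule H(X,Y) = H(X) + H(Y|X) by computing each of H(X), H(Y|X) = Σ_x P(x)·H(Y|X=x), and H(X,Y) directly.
H(X) = 1.6140 bits, H(Y|X) = 0.6470 bits, H(X,Y) = 2.2610 bits

Marginal of X (row sums):
  P(X=0) = 1/8 + 1/24 = 1/6
  P(X=1) = 1/12 + 1/2 = 7/12
  P(X=2) = 1/12 + 1/12 = 1/6
  P(X=3) = 1/12 + 0 = 1/12
H(X) = -[(1/6)·log₂(1/6) + (7/12)·log₂(7/12) + (1/6)·log₂(1/6) + (1/12)·log₂(1/12)]
  = 0.43083 + 0.45360 + 0.43083 + 0.29875 = 1.6140 bits

H(Y|X) = Σ_x P(x)·H(Y|X=x):
  X=0: P(X=0) = 1/6, P(Y|X=0) = (3/4, 1/4) → H(Y|X=0) = 0.81128
  X=1: P(X=1) = 7/12, P(Y|X=1) = (1/7, 6/7) → H(Y|X=1) = 0.59167
  X=2: P(X=2) = 1/6, P(Y|X=2) = (1/2, 1/2) → H(Y|X=2) = 1.00000
  X=3: P(X=3) = 1/12, P(Y|X=3) = (1, 0) → H(Y|X=3) = 0.00000
H(Y|X) = (1/6)·0.81128 + (7/12)·0.59167 + (1/6)·1.00000 + (1/12)·0.00000 = 0.6470 bits

H(X,Y) = -Σ_{x,y} P(x,y) log₂ P(x,y). Per-cell terms -P(x,y)·log₂P(x,y):
  X=0: 0.37500, 0.19104
  X=1: 0.29875, 0.50000
  X=2: 0.29875, 0.29875
  X=3: 0.29875, 0.00000
  (cells with P = 0 contribute 0)
Sum of the 8 terms: H(X,Y) = 2.2610 bits

Chain rule check:
  H(X) + H(Y|X) = 1.6140 + 0.6470 = 2.2610 bits
  H(X,Y) = 2.2610 bits
✓ Chain rule verified.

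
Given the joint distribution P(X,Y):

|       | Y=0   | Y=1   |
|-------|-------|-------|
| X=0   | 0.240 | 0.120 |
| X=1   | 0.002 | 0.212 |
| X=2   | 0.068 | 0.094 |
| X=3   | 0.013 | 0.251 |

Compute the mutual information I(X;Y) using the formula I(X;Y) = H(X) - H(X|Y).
0.3269 bits

I(X;Y) = H(X) - H(X|Y)

Marginal of X (row sums):
  P(X=0) = 0.240 + 0.120 = 0.360
  P(X=1) = 0.002 + 0.212 = 0.214
  P(X=2) = 0.068 + 0.094 = 0.162
  P(X=3) = 0.013 + 0.251 = 0.264
H(X) = -[0.360·log₂(0.360) + 0.214·log₂(0.214) + 0.162·log₂(0.162) + 0.264·log₂(0.264)]
  = 0.53062 + 0.47600 + 0.42540 + 0.50725 = 1.93927 bits

Marginal of Y (column sums):
  P(Y=0) = 0.240 + 0.002 + 0.068 + 0.013 = 0.323
  P(Y=1) = 0.120 + 0.212 + 0.094 + 0.251 = 0.677
H(X|Y) = Σ_y P(y)·H(X|Y=y):
  Y=0: P(Y=0) = 0.323, P(X|Y=0) = (240/323, 2/323, 4/19, 13/323) → H(X|Y=0) = 1.02360
  Y=1: P(Y=1) = 0.677, P(X|Y=1) = (120/677, 212/677, 94/677, 251/677) → H(X|Y=1) = 1.89321
H(X|Y) = 0.323·1.02360 + 0.677·1.89321 = 1.61233 bits

I(X;Y) = H(X) - H(X|Y) = 1.93927 - 1.61233 = 0.3269 bits

Cross-check via I(X;Y) = H(X) + H(Y) - H(X,Y): computing H(Y) from the column sums and H(X,Y) from the 8 cells in the same way gives H(Y) = 0.90761 bits and H(X,Y) = 2.51994 bits, so
I(X;Y) = 1.93927 + 0.90761 - 2.51994 = 0.3269 bits ✓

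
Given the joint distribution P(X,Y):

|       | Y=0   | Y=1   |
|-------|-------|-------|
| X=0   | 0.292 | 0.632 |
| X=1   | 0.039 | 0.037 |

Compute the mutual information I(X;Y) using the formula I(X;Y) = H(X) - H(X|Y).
0.0084 bits

I(X;Y) = H(X) - H(X|Y)

Marginal of X (row sums):
  P(X=0) = 0.292 + 0.632 = 0.924
  P(X=1) = 0.039 + 0.037 = 0.076
H(X) = -[0.924·log₂(0.924) + 0.076·log₂(0.076)]
  = 0.10537 + 0.28256 = 0.38793 bits

Marginal of Y (column sums):
  P(Y=0) = 0.292 + 0.039 = 0.331
  P(Y=1) = 0.632 + 0.037 = 0.669
H(X|Y) = Σ_y P(y)·H(X|Y=y):
  Y=0: P(Y=0) = 0.331, P(X|Y=0) = (292/331, 39/331) → H(X|Y=0) = 0.52308
  Y=1: P(Y=1) = 0.669, P(X|Y=1) = (632/669, 37/669) → H(X|Y=1) = 0.30852
H(X|Y) = 0.331·0.52308 + 0.669·0.30852 = 0.37954 bits

I(X;Y) = H(X) - H(X|Y) = 0.38793 - 0.37954 = 0.0084 bits

Cross-check via I(X;Y) = H(X) + H(Y) - H(X,Y): computing H(Y) from the column sums and H(X,Y) from the 4 cells in the same way gives H(Y) = 0.91594 bits and H(X,Y) = 1.29549 bits, so
I(X;Y) = 0.38793 + 0.91594 - 1.29549 = 0.0084 bits ✓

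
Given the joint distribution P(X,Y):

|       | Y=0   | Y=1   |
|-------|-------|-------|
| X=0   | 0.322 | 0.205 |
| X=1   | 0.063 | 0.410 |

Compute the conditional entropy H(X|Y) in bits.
0.8123 bits

H(X|Y) = H(X,Y) - H(Y)

H(X,Y) = -Σ_{x,y} P(x,y) log₂ P(x,y). Per-cell terms -P(x,y)·log₂P(x,y):
  X=0: 0.5264, 0.4687
  X=1: 0.2513, 0.5274
Sum of the 4 terms: H(X,Y) = 1.7738 bits

Marginal of Y (column sums):
  P(Y=0) = 0.322 + 0.063 = 0.385
  P(Y=1) = 0.205 + 0.410 = 0.615
H(Y) = -[0.385·log₂(0.385) + 0.615·log₂(0.615)]
  = 0.5302 + 0.4313 = 0.9615 bits

H(X|Y) = H(X,Y) - H(Y) = 1.7738 - 0.9615 = 0.8123 bits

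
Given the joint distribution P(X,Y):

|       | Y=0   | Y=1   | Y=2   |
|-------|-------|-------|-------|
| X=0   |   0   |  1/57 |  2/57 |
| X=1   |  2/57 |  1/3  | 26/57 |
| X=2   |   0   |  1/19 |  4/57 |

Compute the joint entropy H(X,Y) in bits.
1.9789 bits

H(X,Y) = -Σ_{x,y} P(x,y) log₂ P(x,y). Per-cell terms -P(x,y)·log₂P(x,y):
  X=0: 0.00000, 0.10233, 0.16958
  X=1: 0.16958, 0.52832, 0.51656
  X=2: 0.00000, 0.22358, 0.26897
  (cells with P = 0 contribute 0)
Sum of the 9 terms: H(X,Y) = 1.9789 bits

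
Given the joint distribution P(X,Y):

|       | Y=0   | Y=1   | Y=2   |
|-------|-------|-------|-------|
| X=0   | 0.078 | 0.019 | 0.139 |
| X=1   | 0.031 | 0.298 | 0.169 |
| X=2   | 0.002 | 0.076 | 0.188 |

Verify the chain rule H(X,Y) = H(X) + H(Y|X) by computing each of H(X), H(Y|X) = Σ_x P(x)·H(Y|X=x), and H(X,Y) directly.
H(X) = 1.5007 bits, H(Y|X) = 1.1538 bits, H(X,Y) = 2.6545 bits

Marginal of X (row sums):
  P(X=0) = 0.078 + 0.019 + 0.139 = 0.236
  P(X=1) = 0.031 + 0.298 + 0.169 = 0.498
  P(X=2) = 0.002 + 0.076 + 0.188 = 0.266
H(X) = -[0.236·log₂(0.236) + 0.498·log₂(0.498) + 0.266·log₂(0.266)]
  = 0.49162 + 0.50088 + 0.50819 = 1.5007 bits

H(Y|X) = Σ_x P(x)·H(Y|X=x):
  X=0: P(X=0) = 0.236, P(Y|X=0) = (39/118, 19/236, 139/236) → H(Y|X=0) = 1.27033
  X=1: P(X=1) = 0.498, P(Y|X=1) = (31/498, 149/249, 169/498) → H(Y|X=1) = 1.22177
  X=2: P(X=2) = 0.266, P(Y|X=2) = (1/133, 2/7, 94/133) → H(Y|X=2) = 0.92331
H(Y|X) = 0.236·1.27033 + 0.498·1.22177 + 0.266·0.92331 = 1.1538 bits

H(X,Y) = -Σ_{x,y} P(x,y) log₂ P(x,y). Per-cell terms -P(x,y)·log₂P(x,y):
  X=0: 0.28707, 0.10864, 0.39571
  X=1: 0.15536, 0.52049, 0.43347
  X=2: 0.01793, 0.28256, 0.45330
Sum of the 9 terms: H(X,Y) = 2.6545 bits

Chain rule check:
  H(X) + H(Y|X) = 1.5007 + 1.1538 = 2.6545 bits
  H(X,Y) = 2.6545 bits
✓ Chain rule verified.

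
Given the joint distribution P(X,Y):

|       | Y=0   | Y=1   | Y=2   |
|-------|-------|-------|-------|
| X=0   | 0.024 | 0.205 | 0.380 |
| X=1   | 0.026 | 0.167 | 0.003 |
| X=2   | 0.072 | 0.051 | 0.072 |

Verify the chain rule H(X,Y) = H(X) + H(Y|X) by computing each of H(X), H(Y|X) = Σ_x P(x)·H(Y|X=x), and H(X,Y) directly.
H(X) = 1.3564 bits, H(Y|X) = 1.1307 bits, H(X,Y) = 2.4871 bits

Marginal of X (row sums):
  P(X=0) = 0.024 + 0.205 + 0.380 = 0.609
  P(X=1) = 0.026 + 0.167 + 0.003 = 0.196
  P(X=2) = 0.072 + 0.051 + 0.072 = 0.195
H(X) = -[0.609·log₂(0.609) + 0.196·log₂(0.196) + 0.195·log₂(0.195)]
  = 0.4357 + 0.4608 + 0.4599 = 1.3564 bits

H(Y|X) = Σ_x P(x)·H(Y|X=x):
  X=0: P(X=0) = 0.609, P(Y|X=0) = (8/203, 205/609, 380/609) → H(Y|X=0) = 1.1372
  X=1: P(X=1) = 0.196, P(Y|X=1) = (13/98, 167/196, 3/196) → H(Y|X=1) = 0.6757
  X=2: P(X=2) = 0.195, P(Y|X=2) = (24/65, 17/65, 24/65) → H(Y|X=2) = 1.5675
H(Y|X) = 0.609·1.1372 + 0.196·0.6757 + 0.195·1.5675 = 1.1307 bits

H(X,Y) = -Σ_{x,y} P(x,y) log₂ P(x,y). Per-cell terms -P(x,y)·log₂P(x,y):
  X=0: 0.1291, 0.4687, 0.5305
  X=1: 0.1369, 0.4312, 0.0251
  X=2: 0.2733, 0.2190, 0.2733
Sum of the 9 terms: H(X,Y) = 2.4871 bits

Chain rule check:
  H(X) + H(Y|X) = 1.3564 + 1.1307 = 2.4871 bits
  H(X,Y) = 2.4871 bits
✓ Chain rule verified.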